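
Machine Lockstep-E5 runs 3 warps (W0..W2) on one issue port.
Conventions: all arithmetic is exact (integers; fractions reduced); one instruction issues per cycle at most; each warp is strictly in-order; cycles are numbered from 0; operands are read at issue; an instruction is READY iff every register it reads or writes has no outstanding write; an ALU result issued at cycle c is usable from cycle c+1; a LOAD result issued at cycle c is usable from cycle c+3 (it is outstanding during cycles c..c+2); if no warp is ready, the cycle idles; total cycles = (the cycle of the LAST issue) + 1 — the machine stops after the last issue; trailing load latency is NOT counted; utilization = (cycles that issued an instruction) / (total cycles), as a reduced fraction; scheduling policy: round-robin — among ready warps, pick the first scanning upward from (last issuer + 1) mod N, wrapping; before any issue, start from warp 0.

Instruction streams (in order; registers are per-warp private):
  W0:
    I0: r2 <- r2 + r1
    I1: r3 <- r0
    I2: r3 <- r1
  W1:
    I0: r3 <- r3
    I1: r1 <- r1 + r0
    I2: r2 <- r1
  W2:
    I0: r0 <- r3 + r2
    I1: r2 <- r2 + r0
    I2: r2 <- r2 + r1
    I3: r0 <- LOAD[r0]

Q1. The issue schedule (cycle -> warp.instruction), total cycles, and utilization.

cycle 0: W0.I0
cycle 1: W1.I0
cycle 2: W2.I0
cycle 3: W0.I1
cycle 4: W1.I1
cycle 5: W2.I1
cycle 6: W0.I2
cycle 7: W1.I2
cycle 8: W2.I2
cycle 9: W2.I3

Answer: 10 cycles, utilization 1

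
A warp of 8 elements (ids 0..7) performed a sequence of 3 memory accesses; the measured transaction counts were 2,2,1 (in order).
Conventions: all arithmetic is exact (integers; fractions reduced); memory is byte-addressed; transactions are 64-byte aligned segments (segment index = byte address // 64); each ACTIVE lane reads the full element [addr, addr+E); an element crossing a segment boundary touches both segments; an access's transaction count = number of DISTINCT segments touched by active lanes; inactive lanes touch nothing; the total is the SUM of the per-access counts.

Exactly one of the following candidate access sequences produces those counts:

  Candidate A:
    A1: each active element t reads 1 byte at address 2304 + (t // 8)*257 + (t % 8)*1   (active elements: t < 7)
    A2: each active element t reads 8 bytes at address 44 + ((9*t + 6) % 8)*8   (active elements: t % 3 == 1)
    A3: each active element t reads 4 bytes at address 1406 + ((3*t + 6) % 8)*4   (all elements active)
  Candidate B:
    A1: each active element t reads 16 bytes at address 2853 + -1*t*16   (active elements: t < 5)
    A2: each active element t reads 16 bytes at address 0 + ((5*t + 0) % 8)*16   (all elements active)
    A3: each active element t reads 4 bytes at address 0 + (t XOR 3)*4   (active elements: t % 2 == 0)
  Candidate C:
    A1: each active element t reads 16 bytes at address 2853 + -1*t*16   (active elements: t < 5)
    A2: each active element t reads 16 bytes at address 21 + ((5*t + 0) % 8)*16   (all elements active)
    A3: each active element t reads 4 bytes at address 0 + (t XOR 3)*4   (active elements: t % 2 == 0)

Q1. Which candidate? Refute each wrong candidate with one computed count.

A: A1 gives 1 transaction, not 2
C: A2 gives 3 transactions, not 2
B: all counts match (2,2,1)

Answer: B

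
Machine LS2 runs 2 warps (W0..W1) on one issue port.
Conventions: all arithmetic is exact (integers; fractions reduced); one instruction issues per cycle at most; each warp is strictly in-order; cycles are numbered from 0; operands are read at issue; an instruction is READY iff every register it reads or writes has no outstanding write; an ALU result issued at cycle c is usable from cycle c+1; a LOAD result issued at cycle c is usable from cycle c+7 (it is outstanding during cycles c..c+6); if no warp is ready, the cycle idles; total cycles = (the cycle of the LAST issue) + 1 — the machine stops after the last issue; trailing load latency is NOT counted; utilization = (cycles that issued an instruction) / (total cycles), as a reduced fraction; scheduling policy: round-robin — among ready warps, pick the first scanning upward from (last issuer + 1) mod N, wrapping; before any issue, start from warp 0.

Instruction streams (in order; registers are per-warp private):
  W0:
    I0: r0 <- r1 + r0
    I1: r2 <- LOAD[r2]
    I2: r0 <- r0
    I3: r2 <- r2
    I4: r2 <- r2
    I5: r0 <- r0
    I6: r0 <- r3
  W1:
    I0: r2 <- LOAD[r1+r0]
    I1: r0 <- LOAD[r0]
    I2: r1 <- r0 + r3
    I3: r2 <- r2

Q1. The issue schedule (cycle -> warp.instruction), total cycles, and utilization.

cycle 0: W0.I0
cycle 1: W1.I0
cycle 2: W0.I1
cycle 3: W1.I1
cycle 4: W0.I2
cycle 5: idle
cycle 6: idle
cycle 7: idle
cycle 8: idle
cycle 9: W0.I3
cycle 10: W1.I2
cycle 11: W0.I4
cycle 12: W1.I3
cycle 13: W0.I5
cycle 14: W0.I6

Answer: 15 cycles, utilization 11/15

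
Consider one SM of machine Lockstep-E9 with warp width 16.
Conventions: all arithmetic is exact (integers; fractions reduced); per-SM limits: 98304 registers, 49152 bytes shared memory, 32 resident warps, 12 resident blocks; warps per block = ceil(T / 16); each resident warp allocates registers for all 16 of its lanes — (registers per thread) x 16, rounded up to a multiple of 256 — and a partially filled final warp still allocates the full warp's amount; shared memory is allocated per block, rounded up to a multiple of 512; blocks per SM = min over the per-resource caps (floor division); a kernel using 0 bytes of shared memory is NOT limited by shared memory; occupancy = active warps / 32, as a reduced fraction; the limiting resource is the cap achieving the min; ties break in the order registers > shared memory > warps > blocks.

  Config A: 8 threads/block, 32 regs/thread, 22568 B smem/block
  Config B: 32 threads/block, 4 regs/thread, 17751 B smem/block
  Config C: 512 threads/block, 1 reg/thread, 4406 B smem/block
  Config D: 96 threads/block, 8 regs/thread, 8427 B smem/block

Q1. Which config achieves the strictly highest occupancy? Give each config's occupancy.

occupancies: A 1/16, B 1/8, C 1, D 15/16

Answer: C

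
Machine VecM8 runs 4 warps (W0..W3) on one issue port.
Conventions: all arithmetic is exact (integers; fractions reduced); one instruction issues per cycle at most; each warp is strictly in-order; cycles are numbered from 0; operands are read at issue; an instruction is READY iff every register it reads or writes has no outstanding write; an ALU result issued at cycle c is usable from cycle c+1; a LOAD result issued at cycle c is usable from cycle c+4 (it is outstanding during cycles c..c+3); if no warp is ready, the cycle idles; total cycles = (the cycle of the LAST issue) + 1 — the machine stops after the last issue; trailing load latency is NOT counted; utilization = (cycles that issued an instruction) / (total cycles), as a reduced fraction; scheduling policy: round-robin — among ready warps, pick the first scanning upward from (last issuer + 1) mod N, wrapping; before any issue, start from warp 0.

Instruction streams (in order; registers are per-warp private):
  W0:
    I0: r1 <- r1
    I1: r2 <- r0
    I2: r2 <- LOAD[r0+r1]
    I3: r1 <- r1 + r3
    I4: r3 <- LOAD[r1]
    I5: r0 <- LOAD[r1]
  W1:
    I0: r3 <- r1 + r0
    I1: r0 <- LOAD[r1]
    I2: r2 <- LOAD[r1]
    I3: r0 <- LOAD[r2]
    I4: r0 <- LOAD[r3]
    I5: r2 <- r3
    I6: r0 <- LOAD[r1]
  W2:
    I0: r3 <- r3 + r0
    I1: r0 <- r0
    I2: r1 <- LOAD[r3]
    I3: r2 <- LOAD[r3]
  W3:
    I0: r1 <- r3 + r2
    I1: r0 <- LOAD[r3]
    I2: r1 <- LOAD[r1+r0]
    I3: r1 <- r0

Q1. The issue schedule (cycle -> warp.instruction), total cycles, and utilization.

cycle 0: W0.I0
cycle 1: W1.I0
cycle 2: W2.I0
cycle 3: W3.I0
cycle 4: W0.I1
cycle 5: W1.I1
cycle 6: W2.I1
cycle 7: W3.I1
cycle 8: W0.I2
cycle 9: W1.I2
cycle 10: W2.I2
cycle 11: W3.I2
cycle 12: W0.I3
cycle 13: W1.I3
cycle 14: W2.I3
cycle 15: W3.I3
cycle 16: W0.I4
cycle 17: W1.I4
cycle 18: W0.I5
cycle 19: W1.I5
cycle 20: idle
cycle 21: W1.I6

Answer: 22 cycles, utilization 21/22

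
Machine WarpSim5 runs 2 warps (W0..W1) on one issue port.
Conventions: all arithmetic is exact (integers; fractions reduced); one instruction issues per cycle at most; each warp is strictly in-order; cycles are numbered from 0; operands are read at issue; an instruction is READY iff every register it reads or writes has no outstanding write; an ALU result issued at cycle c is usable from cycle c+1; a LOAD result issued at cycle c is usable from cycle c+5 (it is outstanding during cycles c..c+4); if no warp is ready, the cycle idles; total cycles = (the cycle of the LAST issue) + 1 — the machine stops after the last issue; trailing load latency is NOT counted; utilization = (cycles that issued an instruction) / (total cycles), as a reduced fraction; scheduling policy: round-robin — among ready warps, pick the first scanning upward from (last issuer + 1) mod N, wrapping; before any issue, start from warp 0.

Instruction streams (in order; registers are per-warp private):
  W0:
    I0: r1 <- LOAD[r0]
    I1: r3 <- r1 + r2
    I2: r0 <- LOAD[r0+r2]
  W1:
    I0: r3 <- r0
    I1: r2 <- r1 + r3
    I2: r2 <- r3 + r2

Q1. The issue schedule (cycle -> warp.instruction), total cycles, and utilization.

cycle 0: W0.I0
cycle 1: W1.I0
cycle 2: W1.I1
cycle 3: W1.I2
cycle 4: idle
cycle 5: W0.I1
cycle 6: W0.I2

Answer: 7 cycles, utilization 6/7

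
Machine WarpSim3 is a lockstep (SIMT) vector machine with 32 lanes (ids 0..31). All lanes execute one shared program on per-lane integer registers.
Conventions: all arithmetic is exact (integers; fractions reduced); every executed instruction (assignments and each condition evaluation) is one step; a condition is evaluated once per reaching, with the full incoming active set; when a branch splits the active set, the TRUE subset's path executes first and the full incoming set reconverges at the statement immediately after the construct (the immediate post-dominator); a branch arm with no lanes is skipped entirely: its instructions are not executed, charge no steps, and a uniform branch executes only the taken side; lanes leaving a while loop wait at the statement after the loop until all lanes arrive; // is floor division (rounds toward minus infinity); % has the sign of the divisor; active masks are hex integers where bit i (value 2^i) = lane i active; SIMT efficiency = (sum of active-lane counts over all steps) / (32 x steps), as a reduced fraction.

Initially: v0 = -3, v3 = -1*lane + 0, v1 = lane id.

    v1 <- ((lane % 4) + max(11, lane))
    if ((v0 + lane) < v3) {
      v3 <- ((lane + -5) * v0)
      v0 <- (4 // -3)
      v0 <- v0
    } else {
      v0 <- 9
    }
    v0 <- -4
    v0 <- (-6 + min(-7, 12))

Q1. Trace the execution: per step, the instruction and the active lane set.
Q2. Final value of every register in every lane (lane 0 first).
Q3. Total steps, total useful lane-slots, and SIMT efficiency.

step 0: v1 <- ((lane % 4) + max(11, lane)) 0xffffffff
step 1: eval ((v0 + lane) < v3)      0xffffffff
step 2: v3 <- ((lane + -5) * v0)     0x00000003
step 3: v0 <- (4 // -3)              0x00000003
step 4: v0 <- v0                     0x00000003
step 5: v0 <- 9                      0xfffffffc
step 6: v0 <- -4                     0xffffffff
step 7: v0 <- (-6 + min(-7, 12))     0xffffffff

Answer: 8 steps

v0: -13,-13,-13,-13,-13,-13,-13,-13,-13,-13,-13,-13,-13,-13,-13,-13,-13,-13,-13,-13,-13,-13,-13,-13,-13,-13,-13,-13,-13,-13,-13,-13
v3: 15,12,-2,-3,-4,-5,-6,-7,-8,-9,-10,-11,-12,-13,-14,-15,-16,-17,-18,-19,-20,-21,-22,-23,-24,-25,-26,-27,-28,-29,-30,-31
v1: 11,12,13,14,11,12,13,14,11,12,13,14,12,14,16,18,16,18,20,22,20,22,24,26,24,26,28,30,28,30,32,34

steps = 8; useful = 164; efficiency = 164/256 = 41/64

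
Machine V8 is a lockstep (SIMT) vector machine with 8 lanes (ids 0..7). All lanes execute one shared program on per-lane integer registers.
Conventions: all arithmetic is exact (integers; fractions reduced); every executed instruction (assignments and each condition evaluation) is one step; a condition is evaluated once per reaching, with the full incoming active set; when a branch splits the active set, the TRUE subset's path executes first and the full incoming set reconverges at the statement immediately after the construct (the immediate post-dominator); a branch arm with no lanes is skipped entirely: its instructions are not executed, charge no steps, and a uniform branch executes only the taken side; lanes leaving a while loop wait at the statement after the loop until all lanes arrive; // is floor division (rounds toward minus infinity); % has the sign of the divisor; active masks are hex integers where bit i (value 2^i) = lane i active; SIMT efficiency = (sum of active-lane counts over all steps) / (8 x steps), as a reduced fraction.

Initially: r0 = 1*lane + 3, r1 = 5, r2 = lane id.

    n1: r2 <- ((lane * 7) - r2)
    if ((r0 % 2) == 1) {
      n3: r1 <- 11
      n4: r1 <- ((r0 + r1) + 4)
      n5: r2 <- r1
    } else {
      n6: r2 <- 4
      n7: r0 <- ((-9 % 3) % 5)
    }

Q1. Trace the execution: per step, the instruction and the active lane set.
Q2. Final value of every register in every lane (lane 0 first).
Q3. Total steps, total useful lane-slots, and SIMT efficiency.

step 0: r2 <- ((lane * 7) - r2)      0xff
step 1: eval ((r0 % 2) == 1)         0xff
step 2: r1 <- 11                     0x55
step 3: r1 <- ((r0 + r1) + 4)        0x55
step 4: r2 <- r1                     0x55
step 5: r2 <- 4                      0xaa
step 6: r0 <- ((-9 % 3) % 5)         0xaa

Answer: 7 steps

r0: 3,0,5,0,7,0,9,0
r1: 18,5,20,5,22,5,24,5
r2: 18,4,20,4,22,4,24,4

steps = 7; useful = 36; efficiency = 36/56 = 9/14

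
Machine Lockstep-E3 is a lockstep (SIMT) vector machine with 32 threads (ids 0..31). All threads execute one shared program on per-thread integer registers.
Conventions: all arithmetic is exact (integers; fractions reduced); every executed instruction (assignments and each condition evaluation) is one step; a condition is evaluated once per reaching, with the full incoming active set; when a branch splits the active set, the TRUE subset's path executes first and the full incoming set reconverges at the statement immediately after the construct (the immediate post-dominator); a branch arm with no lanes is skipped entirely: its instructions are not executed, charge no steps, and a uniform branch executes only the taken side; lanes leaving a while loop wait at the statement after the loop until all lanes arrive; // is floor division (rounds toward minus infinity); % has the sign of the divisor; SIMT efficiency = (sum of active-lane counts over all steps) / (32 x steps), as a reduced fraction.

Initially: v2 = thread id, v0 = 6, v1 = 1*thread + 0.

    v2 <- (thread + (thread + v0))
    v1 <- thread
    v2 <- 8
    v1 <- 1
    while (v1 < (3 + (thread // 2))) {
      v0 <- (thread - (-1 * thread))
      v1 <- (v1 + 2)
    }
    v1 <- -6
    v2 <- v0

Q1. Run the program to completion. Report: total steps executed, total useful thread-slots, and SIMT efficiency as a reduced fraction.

Answer: 34 steps, 704 useful, 11/17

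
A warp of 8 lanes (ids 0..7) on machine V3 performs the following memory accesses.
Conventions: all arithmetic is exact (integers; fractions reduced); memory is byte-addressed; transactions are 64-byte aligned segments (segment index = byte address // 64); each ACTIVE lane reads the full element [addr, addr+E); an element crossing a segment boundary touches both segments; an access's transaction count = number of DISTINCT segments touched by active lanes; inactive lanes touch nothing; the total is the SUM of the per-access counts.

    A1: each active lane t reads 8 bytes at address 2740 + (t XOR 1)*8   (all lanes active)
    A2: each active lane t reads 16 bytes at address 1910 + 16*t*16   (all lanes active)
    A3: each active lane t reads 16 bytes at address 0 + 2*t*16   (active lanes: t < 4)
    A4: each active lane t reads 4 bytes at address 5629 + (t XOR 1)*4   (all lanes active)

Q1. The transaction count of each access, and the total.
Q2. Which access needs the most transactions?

A1: 2 transactions
A2: 16 transactions
A3: 2 transactions
A4: 2 transactions

Answer: 2,16,2,2; total 22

Answer: A2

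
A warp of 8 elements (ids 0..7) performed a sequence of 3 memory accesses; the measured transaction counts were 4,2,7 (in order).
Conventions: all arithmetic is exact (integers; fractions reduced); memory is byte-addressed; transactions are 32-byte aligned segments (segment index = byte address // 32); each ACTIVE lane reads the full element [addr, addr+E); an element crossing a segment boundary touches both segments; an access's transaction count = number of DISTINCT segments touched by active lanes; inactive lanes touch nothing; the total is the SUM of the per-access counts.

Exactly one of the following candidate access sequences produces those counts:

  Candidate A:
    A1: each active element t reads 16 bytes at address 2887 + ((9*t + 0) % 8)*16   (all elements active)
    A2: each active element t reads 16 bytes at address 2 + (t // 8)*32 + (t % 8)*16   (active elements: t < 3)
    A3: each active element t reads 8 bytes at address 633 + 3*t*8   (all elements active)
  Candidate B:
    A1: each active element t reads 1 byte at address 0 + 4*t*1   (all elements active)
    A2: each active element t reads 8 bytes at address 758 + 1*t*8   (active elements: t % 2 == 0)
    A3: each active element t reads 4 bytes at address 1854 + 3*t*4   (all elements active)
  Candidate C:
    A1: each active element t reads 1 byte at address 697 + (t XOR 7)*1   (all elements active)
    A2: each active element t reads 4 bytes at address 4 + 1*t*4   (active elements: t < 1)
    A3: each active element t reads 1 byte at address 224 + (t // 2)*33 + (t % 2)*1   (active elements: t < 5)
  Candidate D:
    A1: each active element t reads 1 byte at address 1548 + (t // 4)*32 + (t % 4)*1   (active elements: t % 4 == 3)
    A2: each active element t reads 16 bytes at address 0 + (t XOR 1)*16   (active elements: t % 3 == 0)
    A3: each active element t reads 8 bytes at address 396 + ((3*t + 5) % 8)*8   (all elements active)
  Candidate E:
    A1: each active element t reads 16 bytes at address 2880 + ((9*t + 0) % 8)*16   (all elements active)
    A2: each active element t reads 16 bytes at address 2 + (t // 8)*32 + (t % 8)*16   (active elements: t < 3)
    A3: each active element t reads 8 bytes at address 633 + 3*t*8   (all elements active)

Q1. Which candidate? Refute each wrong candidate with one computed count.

A: A1 gives 5 transactions, not 4
B: A1 gives 1 transaction, not 4
C: A1 gives 2 transactions, not 4
D: A1 gives 2 transactions, not 4
E: all counts match (4,2,7)

Answer: E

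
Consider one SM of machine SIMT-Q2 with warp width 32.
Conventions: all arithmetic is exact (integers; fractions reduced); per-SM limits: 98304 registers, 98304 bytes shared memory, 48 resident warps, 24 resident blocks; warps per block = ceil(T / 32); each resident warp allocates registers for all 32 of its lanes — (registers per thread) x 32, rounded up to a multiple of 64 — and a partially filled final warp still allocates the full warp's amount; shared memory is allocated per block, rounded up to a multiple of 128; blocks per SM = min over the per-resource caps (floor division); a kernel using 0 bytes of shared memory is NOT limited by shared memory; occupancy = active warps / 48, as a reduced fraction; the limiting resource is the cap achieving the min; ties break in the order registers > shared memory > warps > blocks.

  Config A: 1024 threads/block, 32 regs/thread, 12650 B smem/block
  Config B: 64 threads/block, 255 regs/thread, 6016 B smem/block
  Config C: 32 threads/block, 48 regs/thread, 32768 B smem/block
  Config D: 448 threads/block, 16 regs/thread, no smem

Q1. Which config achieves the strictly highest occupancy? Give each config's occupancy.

occupancies: A 2/3, B 1/4, C 1/16, D 7/8

Answer: D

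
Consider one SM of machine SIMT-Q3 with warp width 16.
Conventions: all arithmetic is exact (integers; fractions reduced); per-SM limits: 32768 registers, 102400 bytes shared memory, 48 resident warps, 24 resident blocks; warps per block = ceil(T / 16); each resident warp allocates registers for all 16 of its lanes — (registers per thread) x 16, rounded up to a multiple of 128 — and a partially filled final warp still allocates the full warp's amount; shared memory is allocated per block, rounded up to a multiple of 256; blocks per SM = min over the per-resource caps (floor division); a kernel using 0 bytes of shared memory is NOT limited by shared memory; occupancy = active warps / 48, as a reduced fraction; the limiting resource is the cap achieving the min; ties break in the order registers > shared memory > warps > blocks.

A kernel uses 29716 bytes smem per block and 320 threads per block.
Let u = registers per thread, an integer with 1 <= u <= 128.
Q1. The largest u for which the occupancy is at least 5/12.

Answer: u = 96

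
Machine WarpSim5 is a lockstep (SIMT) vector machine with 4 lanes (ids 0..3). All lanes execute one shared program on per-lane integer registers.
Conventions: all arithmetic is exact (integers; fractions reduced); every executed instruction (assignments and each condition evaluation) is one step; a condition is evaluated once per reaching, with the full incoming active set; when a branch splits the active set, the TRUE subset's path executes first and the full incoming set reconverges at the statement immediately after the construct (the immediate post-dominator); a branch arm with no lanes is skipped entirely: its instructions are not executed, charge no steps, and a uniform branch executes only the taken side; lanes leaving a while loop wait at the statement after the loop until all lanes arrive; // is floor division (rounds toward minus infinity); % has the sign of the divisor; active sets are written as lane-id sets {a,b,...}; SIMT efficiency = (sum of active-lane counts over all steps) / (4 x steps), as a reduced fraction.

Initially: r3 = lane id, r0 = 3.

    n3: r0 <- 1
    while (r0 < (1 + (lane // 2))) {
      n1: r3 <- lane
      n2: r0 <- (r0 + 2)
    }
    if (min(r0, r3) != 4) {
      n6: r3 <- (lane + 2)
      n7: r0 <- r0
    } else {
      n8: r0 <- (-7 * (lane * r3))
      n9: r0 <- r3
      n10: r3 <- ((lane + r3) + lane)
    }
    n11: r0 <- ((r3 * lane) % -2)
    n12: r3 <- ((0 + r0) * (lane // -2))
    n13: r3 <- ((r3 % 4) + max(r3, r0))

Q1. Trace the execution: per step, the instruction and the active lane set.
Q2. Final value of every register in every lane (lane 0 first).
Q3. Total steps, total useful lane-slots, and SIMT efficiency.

step 0: r0 <- 1                      {0,1,2,3}
step 1: eval (r0 < (1 + (lane // 2))) {0,1,2,3}
step 2: r3 <- lane                   {2,3}
step 3: r0 <- (r0 + 2)               {2,3}
step 4: eval (r0 < (1 + (lane // 2))) {2,3}
step 5: eval (min(r0, r3) != 4)      {0,1,2,3}
step 6: r3 <- (lane + 2)             {0,1,2,3}
step 7: r0 <- r0                     {0,1,2,3}
step 8: r0 <- ((r3 * lane) % -2)     {0,1,2,3}
step 9: r3 <- ((0 + r0) * (lane // -2)) {0,1,2,3}
step 10: r3 <- ((r3 % 4) + max(r3, r0)) {0,1,2,3}

Answer: 11 steps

r3: 0,2,0,4
r0: 0,-1,0,-1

steps = 11; useful = 38; efficiency = 38/44 = 19/22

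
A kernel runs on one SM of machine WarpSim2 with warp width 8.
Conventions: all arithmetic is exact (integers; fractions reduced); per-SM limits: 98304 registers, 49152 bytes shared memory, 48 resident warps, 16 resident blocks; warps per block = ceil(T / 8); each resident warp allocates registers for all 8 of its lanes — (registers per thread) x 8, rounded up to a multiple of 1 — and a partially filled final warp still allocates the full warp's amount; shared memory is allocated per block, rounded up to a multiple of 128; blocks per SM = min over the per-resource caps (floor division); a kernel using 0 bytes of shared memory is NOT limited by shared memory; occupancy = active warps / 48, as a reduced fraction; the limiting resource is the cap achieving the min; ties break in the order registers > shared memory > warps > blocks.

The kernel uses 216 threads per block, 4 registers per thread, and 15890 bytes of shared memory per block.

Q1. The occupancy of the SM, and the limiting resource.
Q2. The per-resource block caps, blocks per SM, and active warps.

Answer: occupancy 9/16, limited by warps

registers: 113 blocks
shared memory: 3 blocks
warps: 1 block
blocks: 16 blocks

Answer: 1 block, 27 active warps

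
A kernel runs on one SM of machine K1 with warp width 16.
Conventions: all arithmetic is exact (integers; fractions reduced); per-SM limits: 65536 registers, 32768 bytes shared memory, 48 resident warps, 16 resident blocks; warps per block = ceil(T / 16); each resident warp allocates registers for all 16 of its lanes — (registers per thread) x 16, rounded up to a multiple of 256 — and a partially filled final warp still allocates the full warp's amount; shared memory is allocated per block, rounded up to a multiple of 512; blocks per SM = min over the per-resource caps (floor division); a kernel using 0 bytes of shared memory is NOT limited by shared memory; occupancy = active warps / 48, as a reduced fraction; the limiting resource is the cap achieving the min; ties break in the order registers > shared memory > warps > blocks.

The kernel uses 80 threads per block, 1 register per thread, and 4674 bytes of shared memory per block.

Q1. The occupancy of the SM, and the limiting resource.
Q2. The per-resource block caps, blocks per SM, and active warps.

Answer: occupancy 5/8, limited by shared memory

registers: 51 blocks
shared memory: 6 blocks
warps: 9 blocks
blocks: 16 blocks

Answer: 6 blocks, 30 active warps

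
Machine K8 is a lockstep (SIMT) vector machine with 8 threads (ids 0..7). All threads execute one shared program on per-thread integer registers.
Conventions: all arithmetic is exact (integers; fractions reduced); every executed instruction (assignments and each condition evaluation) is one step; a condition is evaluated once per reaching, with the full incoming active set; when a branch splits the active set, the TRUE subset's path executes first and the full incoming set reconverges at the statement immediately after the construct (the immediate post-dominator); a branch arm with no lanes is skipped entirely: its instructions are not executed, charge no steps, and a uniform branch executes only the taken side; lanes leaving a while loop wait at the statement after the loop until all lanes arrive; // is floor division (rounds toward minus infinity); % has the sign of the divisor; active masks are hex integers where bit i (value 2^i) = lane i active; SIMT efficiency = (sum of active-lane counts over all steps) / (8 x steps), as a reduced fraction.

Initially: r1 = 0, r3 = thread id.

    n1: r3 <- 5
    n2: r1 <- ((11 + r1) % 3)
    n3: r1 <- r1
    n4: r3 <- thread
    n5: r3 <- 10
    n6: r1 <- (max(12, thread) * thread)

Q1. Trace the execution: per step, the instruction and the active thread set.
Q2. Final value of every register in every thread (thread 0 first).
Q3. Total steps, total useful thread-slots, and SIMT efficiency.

step 0: r3 <- 5                      0xff
step 1: r1 <- ((11 + r1) % 3)        0xff
step 2: r1 <- r1                     0xff
step 3: r3 <- thread                 0xff
step 4: r3 <- 10                     0xff
step 5: r1 <- (max(12, thread) * thread) 0xff

Answer: 6 steps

r1: 0,12,24,36,48,60,72,84
r3: 10,10,10,10,10,10,10,10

steps = 6; useful = 48; efficiency = 48/48 = 1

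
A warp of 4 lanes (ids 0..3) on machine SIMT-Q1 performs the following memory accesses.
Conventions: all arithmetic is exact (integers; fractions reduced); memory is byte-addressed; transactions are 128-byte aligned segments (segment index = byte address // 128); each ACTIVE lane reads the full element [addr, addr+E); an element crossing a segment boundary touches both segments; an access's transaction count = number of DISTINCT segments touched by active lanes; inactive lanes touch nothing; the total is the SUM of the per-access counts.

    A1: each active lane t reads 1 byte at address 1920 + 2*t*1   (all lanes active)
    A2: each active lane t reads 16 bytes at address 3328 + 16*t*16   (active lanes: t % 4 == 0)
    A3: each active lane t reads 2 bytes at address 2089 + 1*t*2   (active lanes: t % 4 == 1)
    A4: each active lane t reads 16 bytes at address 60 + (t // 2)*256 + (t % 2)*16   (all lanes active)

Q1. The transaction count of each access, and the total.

A1: 1 transaction
A2: 1 transaction
A3: 1 transaction
A4: 2 transactions

Answer: 1,1,1,2; total 5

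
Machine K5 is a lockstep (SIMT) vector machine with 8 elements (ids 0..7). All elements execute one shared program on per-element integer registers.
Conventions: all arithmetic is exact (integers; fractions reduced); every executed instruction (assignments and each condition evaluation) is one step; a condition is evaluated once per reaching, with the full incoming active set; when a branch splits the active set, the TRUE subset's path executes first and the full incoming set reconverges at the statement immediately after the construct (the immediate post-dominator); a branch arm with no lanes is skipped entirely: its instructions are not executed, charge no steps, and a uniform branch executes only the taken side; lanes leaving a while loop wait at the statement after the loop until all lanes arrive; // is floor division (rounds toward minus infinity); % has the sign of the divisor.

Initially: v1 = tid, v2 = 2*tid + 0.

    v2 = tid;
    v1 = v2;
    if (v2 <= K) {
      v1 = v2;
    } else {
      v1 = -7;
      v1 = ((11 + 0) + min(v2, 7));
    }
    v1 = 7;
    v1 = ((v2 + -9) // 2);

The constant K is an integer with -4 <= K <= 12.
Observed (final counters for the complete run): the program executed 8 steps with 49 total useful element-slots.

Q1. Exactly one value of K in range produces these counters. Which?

Answer: K = 6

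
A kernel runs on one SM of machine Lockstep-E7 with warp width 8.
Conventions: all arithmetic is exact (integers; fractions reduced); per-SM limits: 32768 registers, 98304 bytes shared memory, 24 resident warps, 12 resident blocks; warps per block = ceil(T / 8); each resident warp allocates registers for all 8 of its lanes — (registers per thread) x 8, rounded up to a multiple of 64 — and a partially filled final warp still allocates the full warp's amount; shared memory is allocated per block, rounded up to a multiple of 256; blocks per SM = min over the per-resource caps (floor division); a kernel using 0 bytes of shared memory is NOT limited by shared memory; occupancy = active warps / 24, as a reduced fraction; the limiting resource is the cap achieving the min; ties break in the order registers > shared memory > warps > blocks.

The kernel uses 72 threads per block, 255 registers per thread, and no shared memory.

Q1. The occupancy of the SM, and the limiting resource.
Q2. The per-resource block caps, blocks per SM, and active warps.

Answer: occupancy 3/8, limited by registers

registers: 1 block
shared memory: no limit (kernel uses none)
warps: 2 blocks
blocks: 12 blocks

Answer: 1 block, 9 active warps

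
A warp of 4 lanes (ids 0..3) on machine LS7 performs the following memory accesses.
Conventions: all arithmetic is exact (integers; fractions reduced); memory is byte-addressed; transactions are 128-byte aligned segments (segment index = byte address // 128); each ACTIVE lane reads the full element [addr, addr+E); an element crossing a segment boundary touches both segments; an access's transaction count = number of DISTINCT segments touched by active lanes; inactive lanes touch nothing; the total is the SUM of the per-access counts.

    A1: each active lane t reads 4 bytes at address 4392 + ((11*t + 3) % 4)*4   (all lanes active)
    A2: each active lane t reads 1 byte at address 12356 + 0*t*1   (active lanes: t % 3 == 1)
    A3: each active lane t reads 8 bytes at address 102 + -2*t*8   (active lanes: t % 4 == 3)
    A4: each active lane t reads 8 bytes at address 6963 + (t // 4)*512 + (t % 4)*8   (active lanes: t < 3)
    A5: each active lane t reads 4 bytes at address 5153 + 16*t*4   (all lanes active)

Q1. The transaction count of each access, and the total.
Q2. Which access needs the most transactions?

A1: 1 transaction
A2: 1 transaction
A3: 1 transaction
A4: 1 transaction
A5: 2 transactions

Answer: 1,1,1,1,2; total 6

Answer: A5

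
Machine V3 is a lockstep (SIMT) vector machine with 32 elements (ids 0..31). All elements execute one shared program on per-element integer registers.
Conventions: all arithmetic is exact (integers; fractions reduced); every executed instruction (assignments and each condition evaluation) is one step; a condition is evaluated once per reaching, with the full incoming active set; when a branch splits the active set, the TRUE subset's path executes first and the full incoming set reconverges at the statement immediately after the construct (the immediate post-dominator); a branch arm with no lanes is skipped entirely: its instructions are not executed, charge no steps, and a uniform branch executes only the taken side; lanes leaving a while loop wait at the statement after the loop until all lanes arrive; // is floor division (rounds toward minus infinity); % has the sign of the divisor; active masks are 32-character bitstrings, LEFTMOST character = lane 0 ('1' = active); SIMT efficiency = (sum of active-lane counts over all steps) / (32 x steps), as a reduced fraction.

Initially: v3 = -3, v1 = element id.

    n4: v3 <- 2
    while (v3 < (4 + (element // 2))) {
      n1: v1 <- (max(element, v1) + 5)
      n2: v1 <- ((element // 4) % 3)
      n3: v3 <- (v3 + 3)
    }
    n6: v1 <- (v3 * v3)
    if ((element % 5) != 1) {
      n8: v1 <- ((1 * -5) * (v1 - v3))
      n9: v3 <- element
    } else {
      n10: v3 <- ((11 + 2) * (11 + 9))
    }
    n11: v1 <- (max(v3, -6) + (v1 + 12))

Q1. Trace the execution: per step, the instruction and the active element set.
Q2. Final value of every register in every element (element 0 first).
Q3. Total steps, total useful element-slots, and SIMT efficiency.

step 0: v3 <- 2                      11111111111111111111111111111111
step 1: eval (v3 < (4 + (element // 2))) 11111111111111111111111111111111
step 2: v1 <- (max(element, v1) + 5) 11111111111111111111111111111111
step 3: v1 <- ((element // 4) % 3)   11111111111111111111111111111111
step 4: v3 <- (v3 + 3)               11111111111111111111111111111111
step 5: eval (v3 < (4 + (element // 2))) 11111111111111111111111111111111
step 6: v1 <- (max(element, v1) + 5) 00001111111111111111111111111111
step 7: v1 <- ((element // 4) % 3)   00001111111111111111111111111111
step 8: v3 <- (v3 + 3)               00001111111111111111111111111111
step 9: eval (v3 < (4 + (element // 2))) 00001111111111111111111111111111
step 10: v1 <- (max(element, v1) + 5) 00000000001111111111111111111111
step 11: v1 <- ((element // 4) % 3)   00000000001111111111111111111111
step 12: v3 <- (v3 + 3)               00000000001111111111111111111111
step 13: eval (v3 < (4 + (element // 2))) 00000000001111111111111111111111
step 14: v1 <- (max(element, v1) + 5) 00000000000000001111111111111111
step 15: v1 <- ((element // 4) % 3)   00000000000000001111111111111111
step 16: v3 <- (v3 + 3)               00000000000000001111111111111111
step 17: eval (v3 < (4 + (element // 2))) 00000000000000001111111111111111
step 18: v1 <- (max(element, v1) + 5) 00000000000000000000001111111111
step 19: v1 <- ((element // 4) % 3)   00000000000000000000001111111111
step 20: v3 <- (v3 + 3)               00000000000000000000001111111111
step 21: eval (v3 < (4 + (element // 2))) 00000000000000000000001111111111
step 22: v1 <- (max(element, v1) + 5) 00000000000000000000000000001111
step 23: v1 <- ((element // 4) % 3)   00000000000000000000000000001111
step 24: v3 <- (v3 + 3)               00000000000000000000000000001111
step 25: eval (v3 < (4 + (element // 2))) 00000000000000000000000000001111
step 26: v1 <- (v3 * v3)              11111111111111111111111111111111
step 27: eval ((element % 5) != 1)    11111111111111111111111111111111
step 28: v1 <- ((1 * -5) * (v1 - v3)) 10111101111011110111101111011110
step 29: v3 <- element                10111101111011110111101111011110
step 30: v3 <- ((11 + 2) * (11 + 9))  01000010000100001000010000100001
step 31: v1 <- (max(v3, -6) + (v1 + 12)) 11111111111111111111111111111111

Answer: 32 steps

v3: 0,260,2,3,4,5,260,7,8,9,10,260,12,13,14,15,260,17,18,19,20,260,22,23,24,25,260,27,28,29,30,260
v1: -88,297,-86,-85,-264,-263,336,-261,-260,-259,-528,393,-526,-525,-524,-523,468,-881,-880,-879,-878,468,-1326,-1325,-1324,-1323,561,-1321,-1860,-1859,-1858,672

steps = 32; useful = 665; efficiency = 665/1024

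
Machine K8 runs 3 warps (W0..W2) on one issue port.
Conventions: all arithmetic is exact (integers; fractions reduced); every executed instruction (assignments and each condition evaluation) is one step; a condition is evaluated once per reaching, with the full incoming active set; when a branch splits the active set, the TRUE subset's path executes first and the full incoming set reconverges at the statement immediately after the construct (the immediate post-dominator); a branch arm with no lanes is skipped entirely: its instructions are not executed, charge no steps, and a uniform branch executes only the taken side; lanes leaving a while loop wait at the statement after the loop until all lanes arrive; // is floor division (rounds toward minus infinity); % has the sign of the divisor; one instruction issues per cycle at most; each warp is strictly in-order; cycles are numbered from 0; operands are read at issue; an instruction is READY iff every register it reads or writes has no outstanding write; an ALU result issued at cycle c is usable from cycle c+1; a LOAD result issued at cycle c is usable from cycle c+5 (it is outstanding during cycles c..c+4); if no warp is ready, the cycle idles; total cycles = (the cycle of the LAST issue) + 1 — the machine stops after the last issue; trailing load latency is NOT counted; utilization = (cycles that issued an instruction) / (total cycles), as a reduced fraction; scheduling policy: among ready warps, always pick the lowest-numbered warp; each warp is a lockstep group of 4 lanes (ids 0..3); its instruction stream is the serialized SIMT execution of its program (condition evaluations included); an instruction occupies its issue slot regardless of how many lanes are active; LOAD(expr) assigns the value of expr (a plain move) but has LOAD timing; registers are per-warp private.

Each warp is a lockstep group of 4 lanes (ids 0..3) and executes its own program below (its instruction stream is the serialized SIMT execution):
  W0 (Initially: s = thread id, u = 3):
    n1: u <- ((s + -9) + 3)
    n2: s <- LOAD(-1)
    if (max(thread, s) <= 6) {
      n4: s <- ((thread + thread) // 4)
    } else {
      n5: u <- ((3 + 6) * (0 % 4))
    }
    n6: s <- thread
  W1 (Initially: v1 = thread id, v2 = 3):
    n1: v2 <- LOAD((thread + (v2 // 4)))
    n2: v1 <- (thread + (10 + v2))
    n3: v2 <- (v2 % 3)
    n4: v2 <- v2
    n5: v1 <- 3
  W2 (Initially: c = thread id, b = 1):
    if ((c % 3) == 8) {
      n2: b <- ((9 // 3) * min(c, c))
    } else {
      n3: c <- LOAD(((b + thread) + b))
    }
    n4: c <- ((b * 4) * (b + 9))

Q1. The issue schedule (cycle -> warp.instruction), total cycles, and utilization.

cycle 0: W0.I0
cycle 1: W0.I1
cycle 2: W1.I0
cycle 3: W2.I0
cycle 4: W2.I1
cycle 5: idle
cycle 6: W0.I2
cycle 7: W0.I3
cycle 8: W0.I4
cycle 9: W1.I1
cycle 10: W1.I2
cycle 11: W1.I3
cycle 12: W1.I4
cycle 13: W2.I2

Answer: 14 cycles, utilization 13/14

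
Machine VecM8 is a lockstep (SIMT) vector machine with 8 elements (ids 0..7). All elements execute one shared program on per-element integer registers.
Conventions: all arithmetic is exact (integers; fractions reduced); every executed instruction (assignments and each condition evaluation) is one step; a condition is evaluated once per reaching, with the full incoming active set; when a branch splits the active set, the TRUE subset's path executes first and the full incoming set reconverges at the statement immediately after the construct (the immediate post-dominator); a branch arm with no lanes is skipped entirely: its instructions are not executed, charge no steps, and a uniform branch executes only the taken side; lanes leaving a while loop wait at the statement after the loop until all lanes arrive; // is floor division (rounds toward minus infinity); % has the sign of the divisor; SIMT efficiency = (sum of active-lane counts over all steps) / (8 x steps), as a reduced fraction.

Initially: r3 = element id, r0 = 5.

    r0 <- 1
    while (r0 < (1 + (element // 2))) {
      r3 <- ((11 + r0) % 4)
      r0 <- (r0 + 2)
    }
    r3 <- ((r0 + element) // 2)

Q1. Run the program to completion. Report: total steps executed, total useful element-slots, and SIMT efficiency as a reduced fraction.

Answer: 9 steps, 48 useful, 2/3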